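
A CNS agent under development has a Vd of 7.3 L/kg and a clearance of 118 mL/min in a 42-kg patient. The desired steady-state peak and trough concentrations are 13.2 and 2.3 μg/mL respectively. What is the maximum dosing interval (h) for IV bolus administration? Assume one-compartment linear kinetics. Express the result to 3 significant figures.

75.7 h

Total Vd = 7.3 × 42 = 306.6 L
CL = 118 mL/min = 118 × 0.06 = 7.080 L/h
k = CL / Vd = 7.080 / 306.6 = 0.02309 h⁻¹
Between IV bolus doses, concentration decays as C = C₀·e^(−kτ), so C_peak/C_trough = e^(kτ).
τ_max = ln(C_peak/C_trough) / k = ln(13.2/2.3) / 0.02309 = 1.747 / 0.02309 = 75.66 h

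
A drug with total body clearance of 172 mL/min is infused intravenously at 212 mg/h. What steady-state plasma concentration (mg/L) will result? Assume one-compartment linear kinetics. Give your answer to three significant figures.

CL = 172 mL/min = 172 × 0.06 = 10.32 L/h
Css = rate / CL = 212 / 10.32 = 20.54 mg/L

20.5 mg/L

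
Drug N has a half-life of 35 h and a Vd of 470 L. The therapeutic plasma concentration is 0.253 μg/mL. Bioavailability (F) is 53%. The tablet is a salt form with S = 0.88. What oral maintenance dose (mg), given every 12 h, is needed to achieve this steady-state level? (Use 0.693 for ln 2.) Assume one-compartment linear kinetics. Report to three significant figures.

CL = 0.693 × Vd / t½ = 0.693 × 470.0 / 35 = 9.306 L/h
D = CL × Css × τ / F / S = 9.306 × 0.253 × 12 / 0.53 / 0.88 = 60.58 mg

60.6 mg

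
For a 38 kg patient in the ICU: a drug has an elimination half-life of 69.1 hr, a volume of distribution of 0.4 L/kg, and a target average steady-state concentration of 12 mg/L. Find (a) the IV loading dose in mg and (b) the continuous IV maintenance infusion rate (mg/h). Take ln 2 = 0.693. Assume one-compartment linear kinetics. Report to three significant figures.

(a) 182 mg; (b) 1.83 mg/h

Vd = 0.4 L/kg × 38 kg = 15.20 L
LD = Vd × C = 15.20 × 12 = 182.4 mg
CL = 0.693 × Vd / t½ = 0.693 × 15.20 / 69.1 = 0.1524 L/h
Infusion rate = CL × Css = 0.1524 × 12 = 1.829 mg/h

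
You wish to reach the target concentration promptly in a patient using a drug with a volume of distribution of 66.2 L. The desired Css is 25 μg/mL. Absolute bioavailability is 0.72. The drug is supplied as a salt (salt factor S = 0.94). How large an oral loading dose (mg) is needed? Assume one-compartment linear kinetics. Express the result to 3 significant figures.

The loading dose fills Vd to the target concentration.
LD = Vd × C / F / S = 66.20 × 25.00 / 0.72 / 0.94 = 2445 mg

2450 mg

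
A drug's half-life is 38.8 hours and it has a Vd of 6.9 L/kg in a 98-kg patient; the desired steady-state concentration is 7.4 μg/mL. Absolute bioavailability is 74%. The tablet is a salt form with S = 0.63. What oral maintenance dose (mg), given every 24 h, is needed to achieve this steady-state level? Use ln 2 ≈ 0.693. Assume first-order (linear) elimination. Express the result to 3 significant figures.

4600 mg

Total Vd = 6.9 × 98 = 676.2 L
CL = 0.693 × Vd / t½ = 0.693 × 676.2 / 38.8 = 12.08 L/h
D = CL × Css × τ / F / S = 12.08 × 7.4 × 24 / 0.74 / 0.63 = 4602 mg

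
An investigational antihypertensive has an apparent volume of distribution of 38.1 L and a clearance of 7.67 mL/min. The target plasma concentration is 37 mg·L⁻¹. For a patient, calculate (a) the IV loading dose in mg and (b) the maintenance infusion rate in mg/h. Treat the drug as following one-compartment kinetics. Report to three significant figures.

(a) 1410 mg; (b) 17.0 mg/h

Loading: fill Vd to C_target → 38.10 L × 37 mg/L = 1410 mg
CL = 7.67 mL/min = 7.67 × 0.06 = 0.4602 L/h
Infusion rate = 0.4602 L/h × 37 mg/L = 17.03 mg/h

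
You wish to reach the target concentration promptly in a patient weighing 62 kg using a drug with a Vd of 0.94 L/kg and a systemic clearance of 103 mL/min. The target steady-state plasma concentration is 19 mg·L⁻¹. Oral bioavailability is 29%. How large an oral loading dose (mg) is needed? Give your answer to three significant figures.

3820 mg

Total Vd = 0.94 × 62 = 58.28 L
LD = Vd × C / F = 58.28 × 19.00 / 0.29 = 3818 mg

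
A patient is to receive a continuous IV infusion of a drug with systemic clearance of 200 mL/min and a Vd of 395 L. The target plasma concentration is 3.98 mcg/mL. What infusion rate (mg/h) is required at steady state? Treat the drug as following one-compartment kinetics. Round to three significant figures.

CL = 200 mL/min = 200 × 0.06 = 12.00 L/h
Infusion rate = CL · Css = 12.00 L/h × 3.98 mg/L = 47.76 mg/h

47.8 mg/h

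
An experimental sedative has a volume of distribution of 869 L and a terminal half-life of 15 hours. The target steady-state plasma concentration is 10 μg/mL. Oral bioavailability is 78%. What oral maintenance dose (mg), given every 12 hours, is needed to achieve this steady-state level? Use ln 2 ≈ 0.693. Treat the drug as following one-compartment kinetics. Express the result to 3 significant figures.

CL = 0.693 × Vd / t½ = 0.693 × 869.0 / 15 = 40.15 L/h
D = CL × Css × τ / F = 40.15 × 10 × 12 / 0.78 = 6177 mg

6180 mg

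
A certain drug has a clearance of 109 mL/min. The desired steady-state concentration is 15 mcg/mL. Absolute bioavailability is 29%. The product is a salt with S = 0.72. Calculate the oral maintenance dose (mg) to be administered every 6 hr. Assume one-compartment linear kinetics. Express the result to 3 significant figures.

2820 mg

Convert clearance: 109 mL/min × 60 min/h ÷ 1000 mL/L = 6.540 L/h
D = CL × Css × τ / F / S = 6.540 × 15 × 6 / 0.29 / 0.72 = 2819 mg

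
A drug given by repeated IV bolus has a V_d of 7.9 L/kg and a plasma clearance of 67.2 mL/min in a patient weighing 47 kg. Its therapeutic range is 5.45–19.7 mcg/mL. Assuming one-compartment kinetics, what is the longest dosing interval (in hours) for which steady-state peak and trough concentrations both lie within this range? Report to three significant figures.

Vd(total) = 47 kg × 7.9 L/kg = 371.3 L
CL = 67.2 mL/min × 60/1000 = 4.032 L/h
k = CL / Vd = 4.032 / 371.3 = 0.01086 h⁻¹
Between IV bolus doses, concentration decays as C = C₀·e^(−kτ), so C_peak/C_trough = e^(kτ).
τ_max = ln(C_peak/C_trough) / k = ln(19.7/5.45) / 0.01086 = 1.285 / 0.01086 = 118.3 h

118 h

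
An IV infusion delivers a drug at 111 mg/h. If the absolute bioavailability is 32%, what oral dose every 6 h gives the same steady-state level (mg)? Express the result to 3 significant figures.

To maintain the same Css, the systemic dosing rate must be unchanged: F·D/τ = infusion rate.
D = rate × τ / F = 111 × 6 / 0.32 = 2081 mg

2080 mg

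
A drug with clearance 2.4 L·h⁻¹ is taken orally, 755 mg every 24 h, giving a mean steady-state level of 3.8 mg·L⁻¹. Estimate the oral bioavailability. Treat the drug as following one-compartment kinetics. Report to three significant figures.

F·D/τ = CL·Css at steady state → F = CL·Css·τ / D.
F = 2.4 × 3.8 × 24 / 755 = 0.290

0.290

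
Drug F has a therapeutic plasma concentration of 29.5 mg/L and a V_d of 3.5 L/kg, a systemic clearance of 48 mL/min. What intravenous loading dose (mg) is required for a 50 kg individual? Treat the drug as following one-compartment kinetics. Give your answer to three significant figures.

Vd(total) = 50 kg × 3.5 L/kg = 175.0 L
LD = Vd × C = 175.0 × 29.50 = 5163 mg

5160 mg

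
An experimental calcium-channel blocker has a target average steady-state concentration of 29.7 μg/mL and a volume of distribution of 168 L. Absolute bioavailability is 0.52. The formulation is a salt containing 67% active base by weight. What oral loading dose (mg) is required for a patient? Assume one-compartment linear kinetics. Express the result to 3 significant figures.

14300 mg

LD = Vd × C / F / S = 168.0 × 29.70 / 0.52 / 0.67 = 14320 mg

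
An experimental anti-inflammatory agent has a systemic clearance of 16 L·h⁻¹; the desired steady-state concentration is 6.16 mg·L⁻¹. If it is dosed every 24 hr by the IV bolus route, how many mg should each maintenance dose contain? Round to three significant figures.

D = CL × Css × τ = 16.00 × 6.16 × 24 = 2365 mg

2370 mg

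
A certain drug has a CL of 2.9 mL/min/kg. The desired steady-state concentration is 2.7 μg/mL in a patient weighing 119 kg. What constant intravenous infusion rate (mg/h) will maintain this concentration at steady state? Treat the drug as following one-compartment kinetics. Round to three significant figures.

55.9 mg/h

CL = 2.9 mL/min/kg × 119 kg = 345.1 mL/min = 345.1 × 60/1000 = 20.71 L/h
At steady state, infusion rate equals elimination rate: rate in = CL × Css.
Rate = CL × Css = 20.71 × 2.7 = 55.92 mg/h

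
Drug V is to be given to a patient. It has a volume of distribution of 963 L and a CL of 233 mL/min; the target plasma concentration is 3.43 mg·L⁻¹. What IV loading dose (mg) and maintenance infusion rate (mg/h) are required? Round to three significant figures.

(a) 3300 mg; (b) 48.0 mg/h

LD = Vd · C_target = 963.0 × 3.43 = 3303 mg
Convert clearance: 233 mL/min × 60 min/h ÷ 1000 mL/L = 13.98 L/h
Maintenance infusion rate = CL × Css = 13.98 × 3.43 = 47.95 mg/h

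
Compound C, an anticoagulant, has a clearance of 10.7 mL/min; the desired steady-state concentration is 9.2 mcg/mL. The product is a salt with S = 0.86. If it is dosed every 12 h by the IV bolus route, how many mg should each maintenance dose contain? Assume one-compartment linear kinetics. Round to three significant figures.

Convert clearance: 10.7 mL/min × 60 min/h ÷ 1000 mL/L = 0.6420 L/h
D = CL × Css × τ / S = 0.6420 × 9.2 × 12 / 0.86 = 82.41 mg

82.4 mg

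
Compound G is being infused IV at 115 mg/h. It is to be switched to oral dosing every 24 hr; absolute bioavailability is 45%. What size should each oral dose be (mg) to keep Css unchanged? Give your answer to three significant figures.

To maintain the same Css, the systemic dosing rate must be unchanged: F·D/τ = infusion rate.
D = rate × τ / F = 115 × 24 / 0.45 = 6133 mg

6130 mg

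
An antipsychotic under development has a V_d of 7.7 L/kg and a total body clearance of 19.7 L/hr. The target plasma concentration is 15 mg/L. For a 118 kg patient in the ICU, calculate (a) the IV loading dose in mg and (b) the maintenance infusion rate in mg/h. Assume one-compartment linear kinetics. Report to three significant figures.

(a) 13600 mg; (b) 296 mg/h

Vd(total) = 118 kg × 7.7 L/kg = 908.6 L
LD = Vd · C_target = 908.6 × 15 = 13630 mg
Maintenance: replace elimination → rate = CL × Css = 19.70 × 15 = 295.5 mg/h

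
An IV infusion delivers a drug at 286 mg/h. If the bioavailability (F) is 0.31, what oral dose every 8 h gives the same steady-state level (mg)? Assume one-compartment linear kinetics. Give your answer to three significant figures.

To maintain the same Css, the systemic dosing rate must be unchanged: F·D/τ = infusion rate.
D = rate × τ / F = 286 × 8 / 0.31 = 7381 mg

7380 mg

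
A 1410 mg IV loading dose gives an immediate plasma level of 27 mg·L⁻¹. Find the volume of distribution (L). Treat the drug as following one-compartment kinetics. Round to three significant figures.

Immediately after an IV bolus, C₀ = Dose / Vd, so Vd = Dose / C₀.
Vd = 1410 / 27 = 52.22 L

52.2 L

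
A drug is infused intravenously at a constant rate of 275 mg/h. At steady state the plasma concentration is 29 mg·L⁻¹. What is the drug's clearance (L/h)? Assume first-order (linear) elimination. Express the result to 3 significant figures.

9.48 L/h

At steady state, infusion rate = CL × Css, so CL = rate / Css.
CL = 275 / 29 = 9.483 L/h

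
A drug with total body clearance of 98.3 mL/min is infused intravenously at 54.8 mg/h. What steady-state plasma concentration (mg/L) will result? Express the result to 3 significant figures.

Convert clearance: 98.3 mL/min × 60 min/h ÷ 1000 mL/L = 5.898 L/h
Css = rate / CL = 54.8 / 5.898 = 9.291 mg/L

9.29 mg/L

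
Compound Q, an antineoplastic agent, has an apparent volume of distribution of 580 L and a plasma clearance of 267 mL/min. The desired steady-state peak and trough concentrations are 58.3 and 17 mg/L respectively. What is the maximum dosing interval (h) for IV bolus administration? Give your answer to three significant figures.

Convert clearance: 267 mL/min × 60 min/h ÷ 1000 mL/L = 16.02 L/h
k = CL / Vd = 16.02 / 580.0 = 0.02762 h⁻¹
Between IV bolus doses, concentration decays as C = C₀·e^(−kτ), so C_peak/C_trough = e^(kτ).
τ_max = ln(C_peak/C_trough) / k = ln(58.3/17) / 0.02762 = 1.232 / 0.02762 = 44.61 h

44.6 h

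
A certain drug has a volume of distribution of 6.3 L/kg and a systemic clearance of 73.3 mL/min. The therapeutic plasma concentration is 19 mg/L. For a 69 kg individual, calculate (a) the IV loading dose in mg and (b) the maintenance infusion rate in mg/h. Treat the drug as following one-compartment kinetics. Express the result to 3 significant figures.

Total Vd = 6.3 × 69 = 434.7 L
Loading: fill Vd to C_target → 434.7 L × 19 mg/L = 8259 mg
Convert clearance: 73.3 mL/min × 60 min/h ÷ 1000 mL/L = 4.398 L/h
Maintenance: replace elimination → rate = CL × Css = 4.398 × 19 = 83.56 mg/h

(a) 8260 mg; (b) 83.6 mg/h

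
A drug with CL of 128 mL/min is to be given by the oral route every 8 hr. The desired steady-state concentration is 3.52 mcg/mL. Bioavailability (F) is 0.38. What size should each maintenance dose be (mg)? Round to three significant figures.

CL = 128 mL/min × 60/1000 = 7.680 L/h
At steady state, dose per interval replaces the amount cleared in that interval: F·D/τ = CL·Css.
D = CL × Css × τ / F = 7.680 × 3.52 × 8 / 0.38 = 569.1 mg

569 mg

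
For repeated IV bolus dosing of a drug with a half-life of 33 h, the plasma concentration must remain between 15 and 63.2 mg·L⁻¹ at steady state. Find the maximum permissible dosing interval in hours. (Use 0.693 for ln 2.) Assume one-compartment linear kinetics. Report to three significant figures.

k = 0.693 / t½ = 0.693 / 33 = 0.02100 h⁻¹
Between IV bolus doses, concentration decays as C = C₀·e^(−kτ), so C_peak/C_trough = e^(kτ).
τ_max = ln(C_peak/C_trough) / k = ln(63.2/15) / 0.02100 = 1.438 / 0.02100 = 68.48 h

68.5 h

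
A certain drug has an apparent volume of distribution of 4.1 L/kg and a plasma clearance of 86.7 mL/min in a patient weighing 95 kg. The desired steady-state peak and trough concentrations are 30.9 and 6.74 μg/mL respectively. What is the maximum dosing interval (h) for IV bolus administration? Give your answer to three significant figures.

Vd = 4.1 L/kg × 95 kg = 389.5 L
CL = 86.7 mL/min = 86.7 × 0.06 = 5.202 L/h
k = CL / Vd = 5.202 / 389.5 = 0.01336 h⁻¹
Between IV bolus doses, concentration decays as C = C₀·e^(−kτ), so C_peak/C_trough = e^(kτ).
τ_max = ln(C_peak/C_trough) / k = ln(30.9/6.74) / 0.01336 = 1.523 / 0.01336 = 114.0 h

114 h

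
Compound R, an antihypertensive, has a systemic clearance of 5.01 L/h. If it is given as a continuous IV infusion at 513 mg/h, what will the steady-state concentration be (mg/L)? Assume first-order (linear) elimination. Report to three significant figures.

Css = rate / CL = 513 / 5.010 = 102.4 mg/L

102 mg/L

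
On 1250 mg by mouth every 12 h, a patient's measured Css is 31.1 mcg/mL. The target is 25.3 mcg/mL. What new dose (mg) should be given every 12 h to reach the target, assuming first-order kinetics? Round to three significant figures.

1020 mg

With linear kinetics, Css is proportional to dose rate (D/τ) at fixed clearance.
D₂ = D₁ × (Css,target / Css,current) = 1250 × 25.3/31.1 = 1017 mg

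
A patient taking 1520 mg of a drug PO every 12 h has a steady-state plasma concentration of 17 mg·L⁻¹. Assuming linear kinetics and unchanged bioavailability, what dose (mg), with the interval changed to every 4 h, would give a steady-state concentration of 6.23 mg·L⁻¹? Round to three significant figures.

186 mg

For first-order elimination, Css ∝ F·D/(CL·τ); F and CL are unchanged, so Css ∝ D/τ.
D₂ = D₁ × (Css,target / Css,current) × (τ₂/τ₁) = 1520 × (6.23/17) × (4/12) = 185.7 mg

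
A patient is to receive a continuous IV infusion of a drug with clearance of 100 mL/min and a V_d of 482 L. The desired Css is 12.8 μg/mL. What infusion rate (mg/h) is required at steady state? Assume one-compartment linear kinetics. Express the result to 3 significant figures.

76.8 mg/h

CL = 100 mL/min × 60/1000 = 6.000 L/h
At steady state, infusion rate equals elimination rate: rate in = CL × Css.
Infusion rate = CL · Css = 6.000 L/h × 12.8 mg/L = 76.80 mg/h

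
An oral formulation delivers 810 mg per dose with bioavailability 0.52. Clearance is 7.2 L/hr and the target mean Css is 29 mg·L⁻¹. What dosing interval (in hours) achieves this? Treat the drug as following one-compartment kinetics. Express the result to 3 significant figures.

2.02 h

F·D/τ = CL·Css → τ = F·D / (CL·Css).
τ = 0.52 × 810 / (7.2 × 29) = 2.017 h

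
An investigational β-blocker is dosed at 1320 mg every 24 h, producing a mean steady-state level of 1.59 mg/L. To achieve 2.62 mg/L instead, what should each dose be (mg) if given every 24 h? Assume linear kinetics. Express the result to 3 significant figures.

For first-order elimination, Css ∝ F·D/(CL·τ); F and CL are unchanged, so Css ∝ D/τ.
D₂ = D₁ × (Css,target / Css,current) = 1320 × 2.62/1.59 = 2175 mg

2180 mg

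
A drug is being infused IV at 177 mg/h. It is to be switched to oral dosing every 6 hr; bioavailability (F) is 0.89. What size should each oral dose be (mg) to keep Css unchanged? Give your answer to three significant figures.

To maintain the same Css, the systemic dosing rate must be unchanged: F·D/τ = infusion rate.
D = rate × τ / F = 177 × 6 / 0.89 = 1193 mg

1190 mg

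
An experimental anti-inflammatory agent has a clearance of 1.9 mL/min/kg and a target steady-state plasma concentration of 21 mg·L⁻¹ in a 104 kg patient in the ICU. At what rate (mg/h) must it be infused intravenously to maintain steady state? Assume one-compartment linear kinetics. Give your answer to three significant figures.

CL = 1.9 mL/min/kg × 104 kg = 197.6 mL/min = 197.6 × 60/1000 = 11.86 L/h
At steady state, infusion rate equals elimination rate: rate in = CL × Css.
Rate = CL × Css = 11.86 × 21 = 249.1 mg/h

249 mg/h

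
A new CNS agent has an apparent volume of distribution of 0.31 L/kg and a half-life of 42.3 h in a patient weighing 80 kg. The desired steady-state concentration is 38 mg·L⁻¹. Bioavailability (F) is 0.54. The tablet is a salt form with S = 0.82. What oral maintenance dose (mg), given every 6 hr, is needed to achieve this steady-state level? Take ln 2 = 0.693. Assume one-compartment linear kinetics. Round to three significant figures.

209 mg

Vd = 0.31 L/kg × 80 kg = 24.80 L
k = 0.693/42.3 = 0.01638 h⁻¹, so CL = k·Vd = 0.01638 × 24.80 = 0.4062 L/h
D = CL × Css × τ / F / S = 0.4062 × 38 × 6 / 0.54 / 0.82 = 209.2 mg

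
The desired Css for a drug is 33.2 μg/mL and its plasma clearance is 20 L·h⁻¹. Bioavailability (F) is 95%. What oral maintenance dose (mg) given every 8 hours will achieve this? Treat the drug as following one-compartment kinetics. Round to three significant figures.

D = CL × Css × τ / F = 20.00 × 33.2 × 8 / 0.95 = 5592 mg

5590 mg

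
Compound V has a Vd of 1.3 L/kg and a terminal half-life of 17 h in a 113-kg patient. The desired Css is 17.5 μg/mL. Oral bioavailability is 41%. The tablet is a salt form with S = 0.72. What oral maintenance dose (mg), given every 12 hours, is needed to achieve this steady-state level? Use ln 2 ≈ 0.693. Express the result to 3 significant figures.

Vd = 1.3 L/kg × 113 kg = 146.9 L
CL = 0.693 × Vd / t½ = 0.693 × 146.9 / 17 = 5.988 L/h
D = CL × Css × τ / F / S = 5.988 × 17.5 × 12 / 0.41 / 0.72 = 4260 mg

4260 mg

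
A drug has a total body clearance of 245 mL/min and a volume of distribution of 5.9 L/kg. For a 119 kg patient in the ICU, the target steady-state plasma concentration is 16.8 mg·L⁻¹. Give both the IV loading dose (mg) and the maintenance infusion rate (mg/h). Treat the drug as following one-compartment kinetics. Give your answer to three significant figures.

(a) 11800 mg; (b) 247 mg/h

Vd = 5.9 L/kg × 119 kg = 702.1 L
Loading: fill Vd to C_target → 702.1 L × 16.8 mg/L = 11800 mg
CL = 245 mL/min × 60/1000 = 14.70 L/h
Maintenance: replace elimination → rate = CL × Css = 14.70 × 16.8 = 247.0 mg/h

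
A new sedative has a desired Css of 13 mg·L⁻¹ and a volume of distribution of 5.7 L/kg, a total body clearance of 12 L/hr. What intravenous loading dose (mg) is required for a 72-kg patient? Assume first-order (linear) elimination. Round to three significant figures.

Total Vd = 5.7 × 72 = 410.4 L
LD = Vd × C = 410.4 × 13.00 = 5335 mg

5340 mg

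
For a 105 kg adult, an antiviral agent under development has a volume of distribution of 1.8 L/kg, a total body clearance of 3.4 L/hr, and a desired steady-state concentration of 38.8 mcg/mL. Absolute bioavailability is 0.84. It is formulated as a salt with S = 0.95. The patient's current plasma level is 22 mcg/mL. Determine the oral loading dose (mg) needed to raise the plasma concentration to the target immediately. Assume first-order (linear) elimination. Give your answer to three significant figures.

Vd = 1.8 L/kg × 105 kg = 189.0 L
Concentration deficit ΔC = 38.8 − 22 = 16.80 mg/L
LD = Vd × ΔC / F / S = 189.0 × 16.80 / 0.84 / 0.95 = 3979 mg

3980 mg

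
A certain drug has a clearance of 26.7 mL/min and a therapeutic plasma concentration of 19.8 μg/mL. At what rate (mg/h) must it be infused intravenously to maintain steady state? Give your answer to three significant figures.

31.7 mg/h

CL = 26.7 mL/min × 60/1000 = 1.602 L/h
Rate = CL × Css = 1.602 × 19.8 = 31.72 mg/h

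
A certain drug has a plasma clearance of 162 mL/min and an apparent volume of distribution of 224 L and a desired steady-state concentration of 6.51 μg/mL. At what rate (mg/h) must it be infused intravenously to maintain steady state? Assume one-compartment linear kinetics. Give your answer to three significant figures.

63.3 mg/h

Convert clearance: 162 mL/min × 60 min/h ÷ 1000 mL/L = 9.720 L/h
R₀ = 9.720 × 6.51 = 63.28 mg/h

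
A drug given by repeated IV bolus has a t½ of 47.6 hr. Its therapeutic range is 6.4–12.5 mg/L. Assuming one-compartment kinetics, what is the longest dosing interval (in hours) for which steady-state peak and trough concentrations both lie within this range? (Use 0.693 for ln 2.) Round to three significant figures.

k = 0.693 / t½ = 0.693 / 47.6 = 0.01456 h⁻¹
Between IV bolus doses, concentration decays as C = C₀·e^(−kτ), so C_peak/C_trough = e^(kτ).
τ_max = ln(C_peak/C_trough) / k = ln(12.5/6.4) / 0.01456 = 0.6694 / 0.01456 = 45.98 h

46.0 h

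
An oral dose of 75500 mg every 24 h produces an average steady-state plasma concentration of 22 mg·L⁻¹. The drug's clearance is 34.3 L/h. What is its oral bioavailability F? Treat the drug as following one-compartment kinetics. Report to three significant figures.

0.240

F·D/τ = CL·Css at steady state → F = CL·Css·τ / D.
F = 34.3 × 22 × 24 / 75500 = 0.240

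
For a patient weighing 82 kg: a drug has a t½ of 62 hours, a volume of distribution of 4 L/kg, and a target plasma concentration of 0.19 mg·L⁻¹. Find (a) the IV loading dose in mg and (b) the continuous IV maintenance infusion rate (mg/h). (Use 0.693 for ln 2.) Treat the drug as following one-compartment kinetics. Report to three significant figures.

Vd = 4 L/kg × 82 kg = 328.0 L
LD = Vd × C = 328.0 × 0.19 = 62.32 mg
CL = 0.693 × Vd / t½ = 0.693 × 328.0 / 62 = 3.666 L/h
Infusion rate = CL × Css = 3.666 × 0.19 = 0.6965 mg/h

(a) 62.3 mg; (b) 0.697 mg/h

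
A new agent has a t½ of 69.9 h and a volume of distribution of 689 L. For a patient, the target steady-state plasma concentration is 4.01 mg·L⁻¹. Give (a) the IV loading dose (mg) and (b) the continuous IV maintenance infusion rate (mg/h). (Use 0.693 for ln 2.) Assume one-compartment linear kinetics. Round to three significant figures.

(a) 2760 mg; (b) 27.4 mg/h

LD = Vd × C = 689.0 × 4.01 = 2763 mg
CL = 0.693 × Vd / t½ = 0.693 × 689.0 / 69.9 = 6.831 L/h
Infusion rate = CL × Css = 6.831 × 4.01 = 27.39 mg/h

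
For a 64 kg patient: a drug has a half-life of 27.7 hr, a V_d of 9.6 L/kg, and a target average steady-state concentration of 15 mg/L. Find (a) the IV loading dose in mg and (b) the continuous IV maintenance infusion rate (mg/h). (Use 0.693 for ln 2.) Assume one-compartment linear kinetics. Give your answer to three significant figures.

(a) 9220 mg; (b) 231 mg/h

Vd(total) = 64 kg × 9.6 L/kg = 614.4 L
LD = Vd × C = 614.4 × 15 = 9216 mg
CL = 0.693 × Vd / t½ = 0.693 × 614.4 / 27.7 = 15.37 L/h
Infusion rate = CL × Css = 15.37 × 15 = 230.6 mg/h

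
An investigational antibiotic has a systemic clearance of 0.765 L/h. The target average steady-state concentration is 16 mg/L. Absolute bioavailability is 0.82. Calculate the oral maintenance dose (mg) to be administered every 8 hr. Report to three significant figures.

D = CL × Css × τ / F = 0.7650 × 16 × 8 / 0.82 = 119.4 mg

119 mg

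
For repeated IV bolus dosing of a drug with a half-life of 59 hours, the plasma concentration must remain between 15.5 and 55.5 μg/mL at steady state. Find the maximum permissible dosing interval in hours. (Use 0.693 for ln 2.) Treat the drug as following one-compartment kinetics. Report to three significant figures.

109 h

k = 0.693 / t½ = 0.693 / 59 = 0.01175 h⁻¹
Between IV bolus doses, concentration decays as C = C₀·e^(−kτ), so C_peak/C_trough = e^(kτ).
τ_max = ln(C_peak/C_trough) / k = ln(55.5/15.5) / 0.01175 = 1.276 / 0.01175 = 108.6 h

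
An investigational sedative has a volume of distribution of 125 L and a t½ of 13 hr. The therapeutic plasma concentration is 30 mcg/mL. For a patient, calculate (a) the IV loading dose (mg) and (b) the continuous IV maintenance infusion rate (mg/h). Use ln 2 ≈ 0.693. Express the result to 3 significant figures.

(a) 3750 mg; (b) 200 mg/h

LD = Vd × C = 125.0 × 30 = 3750 mg
CL = 0.693 × Vd / t½ = 0.693 × 125.0 / 13 = 6.663 L/h
Infusion rate = CL × Css = 6.663 × 30 = 199.9 mg/h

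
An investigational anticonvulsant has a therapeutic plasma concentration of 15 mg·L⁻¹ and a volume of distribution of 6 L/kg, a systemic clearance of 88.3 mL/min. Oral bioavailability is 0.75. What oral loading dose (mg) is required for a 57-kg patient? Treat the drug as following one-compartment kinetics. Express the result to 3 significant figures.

Vd = 6 L/kg × 57 kg = 342.0 L
The loading dose fills Vd to the target concentration.
LD = Vd × C / F = 342.0 × 15.00 / 0.75 = 6840 mg

6840 mg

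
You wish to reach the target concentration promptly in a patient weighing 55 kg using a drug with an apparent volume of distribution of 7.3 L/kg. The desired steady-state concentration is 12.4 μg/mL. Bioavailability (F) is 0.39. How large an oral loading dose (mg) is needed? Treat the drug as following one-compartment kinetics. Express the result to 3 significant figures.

Vd = 7.3 L/kg × 55 kg = 401.5 L
LD = Vd × C / F = 401.5 × 12.40 / 0.39 = 12770 mg

12800 mg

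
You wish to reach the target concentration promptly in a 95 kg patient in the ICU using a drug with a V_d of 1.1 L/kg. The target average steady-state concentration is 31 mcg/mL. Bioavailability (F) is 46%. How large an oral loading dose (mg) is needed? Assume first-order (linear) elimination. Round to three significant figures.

Vd(total) = 95 kg × 1.1 L/kg = 104.5 L
LD = Vd × C / F = 104.5 × 31.00 / 0.46 = 7042 mg

7040 mg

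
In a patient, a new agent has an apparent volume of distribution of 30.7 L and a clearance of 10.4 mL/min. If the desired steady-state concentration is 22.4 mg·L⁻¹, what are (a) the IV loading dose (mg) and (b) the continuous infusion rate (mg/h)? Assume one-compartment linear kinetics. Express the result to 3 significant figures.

(a) 688 mg; (b) 14.0 mg/h

Loading dose = Vd × C = 30.70 × 22.4 = 687.7 mg
Convert clearance: 10.4 mL/min × 60 min/h ÷ 1000 mL/L = 0.6240 L/h
Infusion rate = 0.6240 L/h × 22.4 mg/L = 13.98 mg/h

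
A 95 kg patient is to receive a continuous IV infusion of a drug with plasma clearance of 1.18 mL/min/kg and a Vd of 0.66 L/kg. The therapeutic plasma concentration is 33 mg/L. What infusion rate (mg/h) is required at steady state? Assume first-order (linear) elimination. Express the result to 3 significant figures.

222 mg/h

CL = 1.18 mL/min/kg × 95 kg = 112.1 mL/min = 112.1 × 60/1000 = 6.726 L/h
Rate = CL × Css = 6.726 × 33 = 222.0 mg/h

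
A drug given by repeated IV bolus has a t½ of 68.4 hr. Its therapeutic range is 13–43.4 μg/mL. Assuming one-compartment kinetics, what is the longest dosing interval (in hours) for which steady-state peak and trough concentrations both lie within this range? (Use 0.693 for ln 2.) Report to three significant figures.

119 h

k = 0.693 / t½ = 0.693 / 68.4 = 0.01013 h⁻¹
Between IV bolus doses, concentration decays as C = C₀·e^(−kτ), so C_peak/C_trough = e^(kτ).
τ_max = ln(C_peak/C_trough) / k = ln(43.4/13) / 0.01013 = 1.206 / 0.01013 = 119.1 h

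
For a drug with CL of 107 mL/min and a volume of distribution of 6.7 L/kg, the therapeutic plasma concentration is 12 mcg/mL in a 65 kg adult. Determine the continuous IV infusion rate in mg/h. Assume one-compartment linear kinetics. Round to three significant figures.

77.0 mg/h

CL = 107 mL/min = 107 × 0.06 = 6.420 L/h
Vd does not affect the maintenance rate; only clearance governs steady-state input.
R₀ = 6.420 × 12 = 77.04 mg/h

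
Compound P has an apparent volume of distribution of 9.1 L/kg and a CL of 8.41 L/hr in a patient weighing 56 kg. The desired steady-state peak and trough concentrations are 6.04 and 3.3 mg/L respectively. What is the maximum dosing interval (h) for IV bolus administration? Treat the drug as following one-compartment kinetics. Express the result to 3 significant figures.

Total Vd = 9.1 × 56 = 509.6 L
k = CL / Vd = 8.410 / 509.6 = 0.01650 h⁻¹
Between IV bolus doses, concentration decays as C = C₀·e^(−kτ), so C_peak/C_trough = e^(kτ).
τ_max = ln(C_peak/C_trough) / k = ln(6.04/3.3) / 0.01650 = 0.6045 / 0.01650 = 36.64 h

36.6 h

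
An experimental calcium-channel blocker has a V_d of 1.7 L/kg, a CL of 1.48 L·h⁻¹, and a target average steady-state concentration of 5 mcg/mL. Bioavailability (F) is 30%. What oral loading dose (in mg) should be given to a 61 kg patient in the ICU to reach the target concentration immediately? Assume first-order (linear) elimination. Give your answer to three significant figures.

Vd(total) = 61 kg × 1.7 L/kg = 103.7 L
LD = Vd × C / F = 103.7 × 5.000 / 0.3 = 1728 mg

1730 mg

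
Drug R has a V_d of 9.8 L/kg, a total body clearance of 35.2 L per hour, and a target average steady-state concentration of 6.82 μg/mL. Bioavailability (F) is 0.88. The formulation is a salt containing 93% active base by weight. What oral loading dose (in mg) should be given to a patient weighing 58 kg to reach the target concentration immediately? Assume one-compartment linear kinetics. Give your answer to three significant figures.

4740 mg

Total Vd = 9.8 × 58 = 568.4 L
The loading dose fills Vd to the target concentration.
LD = Vd × C / F / S = 568.4 × 6.820 / 0.88 / 0.93 = 4737 mg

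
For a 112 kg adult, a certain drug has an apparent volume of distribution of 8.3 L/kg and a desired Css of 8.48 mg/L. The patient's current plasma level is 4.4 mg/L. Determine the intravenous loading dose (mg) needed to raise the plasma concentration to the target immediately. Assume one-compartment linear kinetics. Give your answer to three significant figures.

3790 mg

Vd = 8.3 L/kg × 112 kg = 929.6 L
The loading dose fills Vd to the target concentration.
Concentration deficit ΔC = 8.48 − 4.4 = 4.080 mg/L
LD = Vd × ΔC = 929.6 × 4.080 = 3793 mg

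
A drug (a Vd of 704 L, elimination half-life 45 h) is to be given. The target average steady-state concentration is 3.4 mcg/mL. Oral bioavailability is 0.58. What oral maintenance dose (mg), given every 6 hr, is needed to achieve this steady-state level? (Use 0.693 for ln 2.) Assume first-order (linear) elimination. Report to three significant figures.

CL = 0.693 × Vd / t½ = 0.693 × 704.0 / 45 = 10.84 L/h
D = CL × Css × τ / F = 10.84 × 3.4 × 6 / 0.58 = 381.3 mg

381 mg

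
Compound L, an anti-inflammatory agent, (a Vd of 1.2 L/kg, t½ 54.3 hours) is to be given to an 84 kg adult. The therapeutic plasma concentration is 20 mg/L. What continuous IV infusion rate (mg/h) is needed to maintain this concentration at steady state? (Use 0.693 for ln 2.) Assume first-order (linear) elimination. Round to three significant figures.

25.7 mg/h

Total Vd = 1.2 × 84 = 100.8 L
CL = ln 2 · Vd / t½ = 0.693 × 100.8 / 54.3 = 1.286 L/h
Infusion rate = CL × Css = 1.286 × 20 = 25.72 mg/h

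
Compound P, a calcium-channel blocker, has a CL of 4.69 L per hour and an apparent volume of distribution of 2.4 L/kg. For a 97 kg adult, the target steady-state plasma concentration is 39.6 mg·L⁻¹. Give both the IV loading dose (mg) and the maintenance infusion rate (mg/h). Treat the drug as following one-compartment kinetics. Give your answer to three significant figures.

(a) 9220 mg; (b) 186 mg/h

Total Vd = 2.4 × 97 = 232.8 L
Loading: fill Vd to C_target → 232.8 L × 39.6 mg/L = 9219 mg
Maintenance infusion rate = CL × Css = 4.690 × 39.6 = 185.7 mg/h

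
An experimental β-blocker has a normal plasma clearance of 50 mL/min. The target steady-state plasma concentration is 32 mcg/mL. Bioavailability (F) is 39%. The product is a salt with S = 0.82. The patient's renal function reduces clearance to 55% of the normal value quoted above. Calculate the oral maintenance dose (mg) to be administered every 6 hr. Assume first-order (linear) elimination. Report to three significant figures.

Convert clearance: 50 mL/min × 60 min/h ÷ 1000 mL/L = 3.000 L/h
Patient clearance = 0.55 × 3.000 = 1.650 L/h
At steady state, dose per interval replaces the amount cleared in that interval: F·S·D/τ = CL·Css.
D = CL × Css × τ / F / S = 1.650 × 32 × 6 / 0.39 / 0.82 = 990.6 mg

991 mg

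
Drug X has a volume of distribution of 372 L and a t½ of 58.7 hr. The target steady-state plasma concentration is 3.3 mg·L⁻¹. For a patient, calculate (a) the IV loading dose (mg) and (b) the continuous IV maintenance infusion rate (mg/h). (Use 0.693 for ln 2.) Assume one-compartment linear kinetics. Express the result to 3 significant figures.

LD = Vd × C = 372.0 × 3.3 = 1228 mg
CL = 0.693 × Vd / t½ = 0.693 × 372.0 / 58.7 = 4.392 L/h
Infusion rate = CL × Css = 4.392 × 3.3 = 14.49 mg/h

(a) 1230 mg; (b) 14.5 mg/h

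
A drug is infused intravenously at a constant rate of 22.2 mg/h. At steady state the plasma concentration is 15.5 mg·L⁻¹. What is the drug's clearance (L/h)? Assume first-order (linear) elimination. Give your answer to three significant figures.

1.43 L/h

At steady state, infusion rate = CL × Css, so CL = rate / Css.
CL = 22.2 / 15.5 = 1.432 L/h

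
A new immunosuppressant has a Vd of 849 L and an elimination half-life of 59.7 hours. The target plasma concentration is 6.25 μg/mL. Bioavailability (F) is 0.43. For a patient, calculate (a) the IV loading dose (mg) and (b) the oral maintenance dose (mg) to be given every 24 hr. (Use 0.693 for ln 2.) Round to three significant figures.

(a) 5310 mg; (b) 3440 mg

LD = Vd × C = 849.0 × 6.25 = 5306 mg
CL = 0.693 × Vd / t½ = 0.693 × 849.0 / 59.7 = 9.855 L/h
D = CL × Css × τ / F = 9.855 × 6.25 × 24 / 0.43 = 3438 mg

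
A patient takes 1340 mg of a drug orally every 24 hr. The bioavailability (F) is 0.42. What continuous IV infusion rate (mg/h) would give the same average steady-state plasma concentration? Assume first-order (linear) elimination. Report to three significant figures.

Equivalent systemic input: infusion rate = F·D/τ.
Rate = 0.42 × 1340 / 24 = 23.45 mg/h

23.5 mg/h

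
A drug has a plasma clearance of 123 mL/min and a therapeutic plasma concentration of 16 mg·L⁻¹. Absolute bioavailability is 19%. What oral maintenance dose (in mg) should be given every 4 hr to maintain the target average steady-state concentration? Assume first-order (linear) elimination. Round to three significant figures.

Convert clearance: 123 mL/min × 60 min/h ÷ 1000 mL/L = 7.380 L/h
D = CL × Css × τ / F = 7.380 × 16 × 4 / 0.19 = 2486 mg

2490 mg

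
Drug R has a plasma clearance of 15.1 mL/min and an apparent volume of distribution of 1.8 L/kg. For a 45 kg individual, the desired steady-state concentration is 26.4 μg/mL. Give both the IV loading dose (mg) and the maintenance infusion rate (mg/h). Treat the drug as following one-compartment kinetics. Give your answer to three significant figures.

(a) 2140 mg; (b) 23.9 mg/h

Vd = 1.8 L/kg × 45 kg = 81.00 L
LD = Vd · C_target = 81.00 × 26.4 = 2138 mg
CL = 15.1 mL/min = 15.1 × 0.06 = 0.9060 L/h
Maintenance: replace elimination → rate = CL × Css = 0.9060 × 26.4 = 23.92 mg/h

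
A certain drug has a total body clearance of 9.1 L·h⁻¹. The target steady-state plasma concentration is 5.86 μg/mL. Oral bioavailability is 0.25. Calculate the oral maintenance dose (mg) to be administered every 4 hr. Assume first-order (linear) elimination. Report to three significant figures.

853 mg

D = CL × Css × τ / F = 9.100 × 5.86 × 4 / 0.25 = 853.2 mg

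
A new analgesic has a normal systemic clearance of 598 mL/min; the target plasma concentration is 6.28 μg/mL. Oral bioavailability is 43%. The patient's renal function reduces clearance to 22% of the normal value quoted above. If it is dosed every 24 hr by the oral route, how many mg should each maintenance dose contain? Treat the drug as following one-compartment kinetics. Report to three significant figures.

CL = 598 mL/min × 60/1000 = 35.88 L/h
Patient clearance = 0.22 × 35.88 = 7.894 L/h
D = CL × Css × τ / F = 7.894 × 6.28 × 24 / 0.43 = 2767 mg

2770 mg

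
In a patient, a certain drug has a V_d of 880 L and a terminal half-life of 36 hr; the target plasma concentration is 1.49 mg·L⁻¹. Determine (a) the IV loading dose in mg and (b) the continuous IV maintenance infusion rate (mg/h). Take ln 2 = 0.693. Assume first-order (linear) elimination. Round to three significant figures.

(a) 1310 mg; (b) 25.2 mg/h

LD = Vd × C = 880.0 × 1.49 = 1311 mg
CL = 0.693 × Vd / t½ = 0.693 × 880.0 / 36 = 16.94 L/h
Infusion rate = CL × Css = 16.94 × 1.49 = 25.24 mg/h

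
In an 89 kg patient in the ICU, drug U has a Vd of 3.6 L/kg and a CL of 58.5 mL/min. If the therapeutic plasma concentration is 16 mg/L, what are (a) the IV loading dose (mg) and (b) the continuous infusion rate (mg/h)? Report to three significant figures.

Total Vd = 3.6 × 89 = 320.4 L
Loading dose = Vd × C = 320.4 × 16 = 5126 mg
Convert clearance: 58.5 mL/min × 60 min/h ÷ 1000 mL/L = 3.510 L/h
Maintenance: replace elimination → rate = CL × Css = 3.510 × 16 = 56.16 mg/h

(a) 5130 mg; (b) 56.2 mg/h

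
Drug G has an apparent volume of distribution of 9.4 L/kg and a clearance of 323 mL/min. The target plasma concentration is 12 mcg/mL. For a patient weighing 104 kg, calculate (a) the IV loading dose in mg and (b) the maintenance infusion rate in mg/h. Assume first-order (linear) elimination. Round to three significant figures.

Vd = 9.4 L/kg × 104 kg = 977.6 L
Loading: fill Vd to C_target → 977.6 L × 12 mg/L = 11730 mg
CL = 323 mL/min × 60/1000 = 19.38 L/h
Maintenance infusion rate = CL × Css = 19.38 × 12 = 232.6 mg/h

(a) 11700 mg; (b) 233 mg/h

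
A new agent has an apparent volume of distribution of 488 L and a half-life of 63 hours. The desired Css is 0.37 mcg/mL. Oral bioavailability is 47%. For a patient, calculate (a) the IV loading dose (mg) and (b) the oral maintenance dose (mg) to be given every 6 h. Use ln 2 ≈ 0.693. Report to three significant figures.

(a) 181 mg; (b) 25.4 mg

LD = Vd × C = 488.0 × 0.37 = 180.6 mg
CL = 0.693 × Vd / t½ = 0.693 × 488.0 / 63 = 5.368 L/h
D = CL × Css × τ / F = 5.368 × 0.37 × 6 / 0.47 = 25.36 mg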